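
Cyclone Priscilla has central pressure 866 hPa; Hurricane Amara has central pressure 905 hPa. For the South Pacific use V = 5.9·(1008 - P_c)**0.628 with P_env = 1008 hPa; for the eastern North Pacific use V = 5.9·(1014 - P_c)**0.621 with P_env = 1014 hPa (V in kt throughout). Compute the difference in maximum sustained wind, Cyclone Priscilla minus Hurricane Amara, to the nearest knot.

24 kt

Cyclone Priscilla: ΔP = 142; V ≈ 5.9 × 142^0.628 ≈ 132.58 kt.
Hurricane Amara: ΔP = 109; V ≈ 5.9 × 109^0.621 ≈ 108.67 kt.
Difference ≈ 132.58 − 108.67 = 23.91 → 24 kt.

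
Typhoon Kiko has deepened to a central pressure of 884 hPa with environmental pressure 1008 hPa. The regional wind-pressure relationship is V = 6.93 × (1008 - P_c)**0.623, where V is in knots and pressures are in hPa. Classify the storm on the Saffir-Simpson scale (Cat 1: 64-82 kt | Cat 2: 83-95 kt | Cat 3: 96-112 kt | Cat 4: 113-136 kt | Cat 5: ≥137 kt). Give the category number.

5

ΔP = 1008 − 884 = 124 hPa.
V ≈ 6.93 × 124^0.623 = 6.93 × 20.15 ≈ 140 kt.
140 kt falls in the Category 5 band.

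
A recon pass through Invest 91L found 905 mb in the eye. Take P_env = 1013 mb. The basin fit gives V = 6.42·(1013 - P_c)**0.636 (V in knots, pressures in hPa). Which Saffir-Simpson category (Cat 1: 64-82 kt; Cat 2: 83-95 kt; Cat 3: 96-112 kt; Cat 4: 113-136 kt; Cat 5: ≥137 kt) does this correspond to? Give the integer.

4

ΔP = 1013 − 905 = 108 mb.
V ≈ 6.42 × 108^0.636 = 6.42 × 19.65 ≈ 126 kt.
126 kt falls in the Category 4 band.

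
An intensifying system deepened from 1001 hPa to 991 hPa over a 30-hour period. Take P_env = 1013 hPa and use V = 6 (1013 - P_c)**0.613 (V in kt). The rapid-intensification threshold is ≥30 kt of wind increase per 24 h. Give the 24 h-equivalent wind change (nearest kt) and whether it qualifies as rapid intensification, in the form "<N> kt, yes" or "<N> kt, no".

10 kt, no

V₁: ΔP = 12, V ≈ 6 × 12^0.613 ≈ 27.52 kt.
V₂: ΔP = 22, V ≈ 6 × 22^0.613 ≈ 39.91 kt.
ΔV over 30 h = 12.39 kt → 24 h equivalent = 12.39 × 24/30 ≈ 9.91 kt.
10 kt < 30 kt ⇒ not rapid intensification.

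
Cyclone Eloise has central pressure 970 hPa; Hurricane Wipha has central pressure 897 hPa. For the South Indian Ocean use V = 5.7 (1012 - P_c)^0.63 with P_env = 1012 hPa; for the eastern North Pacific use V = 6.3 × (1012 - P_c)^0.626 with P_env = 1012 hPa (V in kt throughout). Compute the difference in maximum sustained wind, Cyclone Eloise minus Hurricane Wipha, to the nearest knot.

Cyclone Eloise: ΔP = 42; V ≈ 5.7 × 42^0.63 ≈ 60.05 kt.
Hurricane Wipha: ΔP = 115; V ≈ 6.3 × 115^0.626 ≈ 122.84 kt.
Difference ≈ 60.05 − 122.84 = -62.79 → -63 kt.

-63 kt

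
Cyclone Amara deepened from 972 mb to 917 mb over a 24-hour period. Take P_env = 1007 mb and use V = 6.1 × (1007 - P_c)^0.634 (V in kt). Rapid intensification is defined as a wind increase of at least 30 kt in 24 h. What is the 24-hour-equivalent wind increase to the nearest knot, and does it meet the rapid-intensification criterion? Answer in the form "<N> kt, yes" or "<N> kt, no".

V₁: ΔP = 35, V ≈ 6.1 × 35^0.634 ≈ 58.11 kt.
V₂: ΔP = 90, V ≈ 6.1 × 90^0.634 ≈ 105.76 kt.
ΔV over 24 h = 47.65 kt → 24 h equivalent = 47.65 × 24/24 ≈ 47.65 kt.
48 kt ≥ 30 kt ⇒ rapid intensification.

48 kt, yes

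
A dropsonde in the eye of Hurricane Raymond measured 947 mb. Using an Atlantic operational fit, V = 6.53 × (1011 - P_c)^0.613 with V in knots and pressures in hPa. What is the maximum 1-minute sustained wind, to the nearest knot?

ΔP = 1011 − 947 = 64 mb.
64^0.613 ≈ 12.799.
V ≈ 6.53 × 12.799 ≈ 83.6 kt.

84 kt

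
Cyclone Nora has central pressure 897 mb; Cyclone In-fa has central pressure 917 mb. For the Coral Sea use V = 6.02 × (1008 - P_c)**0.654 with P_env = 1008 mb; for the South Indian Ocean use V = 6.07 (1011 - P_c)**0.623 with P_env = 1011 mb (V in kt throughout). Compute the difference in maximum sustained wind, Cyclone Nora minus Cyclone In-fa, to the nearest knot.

28 kt

Cyclone Nora: ΔP = 111; V ≈ 6.02 × 111^0.654 ≈ 130.99 kt.
Cyclone In-fa: ΔP = 94; V ≈ 6.07 × 94^0.623 ≈ 102.91 kt.
Difference ≈ 130.99 − 102.91 = 28.08 → 28 kt.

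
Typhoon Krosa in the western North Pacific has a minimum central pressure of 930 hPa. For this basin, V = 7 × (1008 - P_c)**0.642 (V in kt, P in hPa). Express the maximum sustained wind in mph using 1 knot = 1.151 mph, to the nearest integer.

ΔP = 1008 − 930 = 78 hPa.
V ≈ 7 × 78^0.642 = 7 × 16.396 ≈ 114.769 kt.
114.769 × 1.151 ≈ 132.10 mph → 132 mph.

132 mph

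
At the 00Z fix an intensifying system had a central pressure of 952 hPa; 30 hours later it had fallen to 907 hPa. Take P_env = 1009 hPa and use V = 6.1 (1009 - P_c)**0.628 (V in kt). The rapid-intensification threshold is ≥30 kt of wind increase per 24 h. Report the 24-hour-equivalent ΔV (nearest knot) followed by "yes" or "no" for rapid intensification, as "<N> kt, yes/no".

V₁: ΔP = 57, V ≈ 6.1 × 57^0.628 ≈ 77.27 kt.
V₂: ΔP = 102, V ≈ 6.1 × 102^0.628 ≈ 111.36 kt.
ΔV over 30 h = 34.09 kt → 24 h equivalent = 34.09 × 24/30 ≈ 27.27 kt.
27 kt < 30 kt ⇒ not rapid intensification.

27 kt, no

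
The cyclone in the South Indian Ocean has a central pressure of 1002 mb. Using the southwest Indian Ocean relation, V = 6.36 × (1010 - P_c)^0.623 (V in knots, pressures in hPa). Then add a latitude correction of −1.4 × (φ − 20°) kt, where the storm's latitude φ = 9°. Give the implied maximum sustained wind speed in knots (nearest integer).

ΔP = 1010 − 1002 = 8 mb.
8^0.623 ≈ 3.653.
V ≈ 6.36 × 3.653 ≈ 23.2 kt.
Latitude correction: −1.4 × (9 − 20) = 15.4 kt.
Corrected V ≈ 38.6 kt → 39 kt.

39 kt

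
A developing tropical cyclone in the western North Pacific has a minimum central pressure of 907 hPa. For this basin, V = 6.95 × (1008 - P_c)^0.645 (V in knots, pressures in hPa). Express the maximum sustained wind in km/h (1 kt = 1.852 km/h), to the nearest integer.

ΔP = 1008 − 907 = 101 hPa.
V ≈ 6.95 × 101^0.645 = 6.95 × 19.624 ≈ 136.387 kt.
136.387 × 1.852 ≈ 252.59 km/h → 253 km/h.

253 km/h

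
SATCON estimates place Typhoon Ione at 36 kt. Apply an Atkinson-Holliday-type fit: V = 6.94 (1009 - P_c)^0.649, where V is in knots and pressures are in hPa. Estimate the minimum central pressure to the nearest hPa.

ΔP = (V / 6.94)^(1/0.649) = (36/6.94)^1.541.
36/6.94 = 5.187; 5.187^1.541 ≈ 12.64 hPa.
P_c = 1009 − 12.64 = 996.36 ≈ 996 hPa.

996 hPa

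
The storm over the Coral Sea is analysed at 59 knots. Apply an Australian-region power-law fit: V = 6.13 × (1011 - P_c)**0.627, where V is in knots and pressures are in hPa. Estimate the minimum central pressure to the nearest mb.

974 mb

ΔP = (V / 6.13)^(1/0.627) = (59/6.13)^1.595.
59/6.13 = 9.625; 9.625^1.595 ≈ 37.02 mb.
P_c = 1011 − 37.02 = 973.98 ≈ 974 mb.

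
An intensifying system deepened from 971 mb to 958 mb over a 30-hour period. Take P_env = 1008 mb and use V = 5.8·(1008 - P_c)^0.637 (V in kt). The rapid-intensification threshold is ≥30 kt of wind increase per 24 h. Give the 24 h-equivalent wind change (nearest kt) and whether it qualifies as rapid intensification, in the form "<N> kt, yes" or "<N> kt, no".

V₁: ΔP = 37, V ≈ 5.8 × 37^0.637 ≈ 57.86 kt.
V₂: ΔP = 50, V ≈ 5.8 × 50^0.637 ≈ 70.09 kt.
ΔV over 30 h = 12.23 kt → 24 h equivalent = 12.23 × 24/30 ≈ 9.78 kt.
10 kt < 30 kt ⇒ not rapid intensification.

10 kt, no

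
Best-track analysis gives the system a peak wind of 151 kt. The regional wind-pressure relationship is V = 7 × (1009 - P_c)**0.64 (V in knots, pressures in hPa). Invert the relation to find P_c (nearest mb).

888 mb

ΔP = (V / 7)^(1/0.64) = (151/7)^1.562.
151/7 = 21.571; 21.571^1.562 ≈ 121.39 mb.
P_c = 1009 − 121.39 = 887.61 ≈ 888 mb.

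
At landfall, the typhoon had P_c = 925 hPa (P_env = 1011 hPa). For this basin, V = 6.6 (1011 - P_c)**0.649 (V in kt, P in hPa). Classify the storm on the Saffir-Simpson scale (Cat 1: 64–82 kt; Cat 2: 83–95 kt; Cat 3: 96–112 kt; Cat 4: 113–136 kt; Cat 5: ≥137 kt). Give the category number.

4

ΔP = 1011 − 925 = 86 hPa.
V ≈ 6.6 × 86^0.649 = 6.6 × 18.01 ≈ 119 kt.
119 kt falls in the Category 4 band.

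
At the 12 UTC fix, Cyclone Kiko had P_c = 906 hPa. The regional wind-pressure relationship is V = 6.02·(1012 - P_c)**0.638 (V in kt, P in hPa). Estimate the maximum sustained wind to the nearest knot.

118 kt

ΔP = 1012 − 906 = 106 hPa.
106^0.638 ≈ 19.595.
V ≈ 6.02 × 19.595 ≈ 118.0 kt.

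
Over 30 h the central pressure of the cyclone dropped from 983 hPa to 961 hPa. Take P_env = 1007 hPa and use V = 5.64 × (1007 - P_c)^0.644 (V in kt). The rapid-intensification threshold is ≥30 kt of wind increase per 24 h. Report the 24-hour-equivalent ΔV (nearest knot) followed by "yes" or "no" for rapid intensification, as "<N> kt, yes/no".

V₁: ΔP = 24, V ≈ 5.64 × 24^0.644 ≈ 43.67 kt.
V₂: ΔP = 46, V ≈ 5.64 × 46^0.644 ≈ 66.39 kt.
ΔV over 30 h = 22.72 kt → 24 h equivalent = 22.72 × 24/30 ≈ 18.18 kt.
18 kt < 30 kt ⇒ not rapid intensification.

18 kt, no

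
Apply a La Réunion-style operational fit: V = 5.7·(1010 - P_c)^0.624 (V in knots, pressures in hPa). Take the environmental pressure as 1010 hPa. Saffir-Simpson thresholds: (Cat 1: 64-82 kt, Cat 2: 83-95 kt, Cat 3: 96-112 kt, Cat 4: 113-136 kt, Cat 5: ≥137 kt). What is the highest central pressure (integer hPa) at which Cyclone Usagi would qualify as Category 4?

Category 4 begins at V = 113 kt.
Required ΔP = (113/5.7)^(1/0.624) = 19.825^1.603 ≈ 119.91 hPa.
P_c ≤ 1010 − 119.91 = 890.09, so the highest integer P_c is 890 hPa.

890 hPa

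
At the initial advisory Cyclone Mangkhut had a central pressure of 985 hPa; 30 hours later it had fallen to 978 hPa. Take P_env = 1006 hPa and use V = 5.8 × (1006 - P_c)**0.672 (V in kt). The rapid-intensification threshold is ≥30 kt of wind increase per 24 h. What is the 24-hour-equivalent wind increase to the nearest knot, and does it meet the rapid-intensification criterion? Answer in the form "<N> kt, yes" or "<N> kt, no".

8 kt, no

V₁: ΔP = 21, V ≈ 5.8 × 21^0.672 ≈ 44.87 kt.
V₂: ΔP = 28, V ≈ 5.8 × 28^0.672 ≈ 54.44 kt.
ΔV over 30 h = 9.57 kt → 24 h equivalent = 9.57 × 24/30 ≈ 7.66 kt.
8 kt < 30 kt ⇒ not rapid intensification.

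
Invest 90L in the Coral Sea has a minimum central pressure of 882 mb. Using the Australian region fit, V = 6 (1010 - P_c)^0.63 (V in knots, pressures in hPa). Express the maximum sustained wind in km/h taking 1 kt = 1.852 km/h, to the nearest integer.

ΔP = 1010 − 882 = 128 mb.
V ≈ 6 × 128^0.63 = 6 × 21.259 ≈ 127.554 kt.
127.554 × 1.852 ≈ 236.23 km/h → 236 km/h.

236 km/h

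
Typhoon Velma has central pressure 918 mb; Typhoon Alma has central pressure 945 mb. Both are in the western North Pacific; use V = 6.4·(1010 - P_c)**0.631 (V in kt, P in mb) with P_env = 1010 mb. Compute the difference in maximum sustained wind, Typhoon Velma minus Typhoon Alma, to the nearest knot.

Typhoon Velma: ΔP = 92; V ≈ 6.4 × 92^0.631 ≈ 111.00 kt.
Typhoon Alma: ΔP = 65; V ≈ 6.4 × 65^0.631 ≈ 89.15 kt.
Difference ≈ 111.00 − 89.15 = 21.85 → 22 kt.

22 kt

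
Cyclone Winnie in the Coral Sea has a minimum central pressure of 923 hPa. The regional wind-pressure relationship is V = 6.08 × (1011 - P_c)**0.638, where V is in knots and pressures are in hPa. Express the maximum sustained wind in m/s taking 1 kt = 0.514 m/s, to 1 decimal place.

54.4 m/s

ΔP = 1011 − 923 = 88 hPa.
V ≈ 6.08 × 88^0.638 = 6.08 × 17.401 ≈ 105.799 kt.
105.799 × 0.514 ≈ 54.38 m/s → 54.4 m/s.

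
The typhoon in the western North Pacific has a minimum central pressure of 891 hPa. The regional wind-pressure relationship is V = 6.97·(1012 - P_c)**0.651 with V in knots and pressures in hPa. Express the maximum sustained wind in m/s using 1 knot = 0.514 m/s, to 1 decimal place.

81.3 m/s

ΔP = 1012 − 891 = 121 hPa.
V ≈ 6.97 × 121^0.651 = 6.97 × 22.693 ≈ 158.171 kt.
158.171 × 0.514 ≈ 81.30 m/s → 81.3 m/s.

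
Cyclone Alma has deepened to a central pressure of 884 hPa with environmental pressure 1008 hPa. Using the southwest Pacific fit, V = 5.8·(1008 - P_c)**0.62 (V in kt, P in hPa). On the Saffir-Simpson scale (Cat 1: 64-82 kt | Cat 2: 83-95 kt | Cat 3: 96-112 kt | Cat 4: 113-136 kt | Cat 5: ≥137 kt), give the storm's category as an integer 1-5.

4

ΔP = 1008 − 884 = 124 hPa.
V ≈ 5.8 × 124^0.62 = 5.8 × 19.86 ≈ 115 kt.
115 kt falls in the Category 4 band.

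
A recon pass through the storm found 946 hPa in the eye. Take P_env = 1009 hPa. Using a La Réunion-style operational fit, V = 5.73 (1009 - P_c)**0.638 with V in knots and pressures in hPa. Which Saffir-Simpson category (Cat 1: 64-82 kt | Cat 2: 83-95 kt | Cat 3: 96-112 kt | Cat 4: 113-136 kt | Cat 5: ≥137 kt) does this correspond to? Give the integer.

ΔP = 1009 − 946 = 63 hPa.
V ≈ 5.73 × 63^0.638 = 5.73 × 14.06 ≈ 81 kt.
81 kt falls in the Category 1 band.

1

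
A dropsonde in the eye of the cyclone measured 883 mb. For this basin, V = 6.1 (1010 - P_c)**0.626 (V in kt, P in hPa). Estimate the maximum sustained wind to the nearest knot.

ΔP = 1010 − 883 = 127 mb.
127^0.626 ≈ 20.748.
V ≈ 6.1 × 20.748 ≈ 126.6 kt.

127 kt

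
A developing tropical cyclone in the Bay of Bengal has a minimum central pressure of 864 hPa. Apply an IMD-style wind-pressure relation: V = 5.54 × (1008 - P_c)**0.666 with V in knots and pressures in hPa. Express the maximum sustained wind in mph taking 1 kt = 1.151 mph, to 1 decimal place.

174.6 mph

ΔP = 1008 − 864 = 144 hPa.
V ≈ 5.54 × 144^0.666 = 5.54 × 27.382 ≈ 151.698 kt.
151.698 × 1.151 ≈ 174.60 mph → 174.6 mph.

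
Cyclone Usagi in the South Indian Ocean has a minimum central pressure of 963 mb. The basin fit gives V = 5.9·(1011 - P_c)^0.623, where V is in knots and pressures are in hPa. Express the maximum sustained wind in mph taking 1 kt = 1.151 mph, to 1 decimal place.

ΔP = 1011 − 963 = 48 mb.
V ≈ 5.9 × 48^0.623 = 5.9 × 11.154 ≈ 65.806 kt.
65.806 × 1.151 ≈ 75.74 mph → 75.7 mph.

75.7 mph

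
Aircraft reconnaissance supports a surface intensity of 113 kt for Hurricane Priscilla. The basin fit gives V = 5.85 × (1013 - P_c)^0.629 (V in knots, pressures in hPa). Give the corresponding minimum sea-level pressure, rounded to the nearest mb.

ΔP = (V / 5.85)^(1/0.629) = (113/5.85)^1.590.
113/5.85 = 19.316; 19.316^1.590 ≈ 110.76 mb.
P_c = 1013 − 110.76 = 902.24 ≈ 902 mb.

902 mb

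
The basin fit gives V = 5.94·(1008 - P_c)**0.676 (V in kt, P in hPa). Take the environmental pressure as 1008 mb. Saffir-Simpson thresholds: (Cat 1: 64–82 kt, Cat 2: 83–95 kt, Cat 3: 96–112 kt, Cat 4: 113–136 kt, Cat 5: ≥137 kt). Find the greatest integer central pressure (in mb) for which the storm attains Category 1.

Category 1 begins at V = 64 kt.
Required ΔP = (64/5.94)^(1/0.676) = 10.774^1.479 ≈ 33.67 mb.
P_c ≤ 1008 − 33.67 = 974.33, so the highest integer P_c is 974 mb.

974 mb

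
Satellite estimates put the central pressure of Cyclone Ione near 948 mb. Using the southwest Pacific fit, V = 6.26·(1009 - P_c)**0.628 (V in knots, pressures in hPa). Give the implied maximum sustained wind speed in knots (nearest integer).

ΔP = 1009 − 948 = 61 mb.
61^0.628 ≈ 13.219.
V ≈ 6.26 × 13.219 ≈ 82.7 kt.

83 kt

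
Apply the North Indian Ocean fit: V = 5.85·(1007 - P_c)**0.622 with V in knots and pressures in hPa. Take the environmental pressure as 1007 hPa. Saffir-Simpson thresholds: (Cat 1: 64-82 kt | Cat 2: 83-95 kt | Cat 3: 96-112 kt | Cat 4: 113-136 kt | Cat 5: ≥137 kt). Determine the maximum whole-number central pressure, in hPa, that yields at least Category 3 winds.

917 hPa

Category 3 begins at V = 96 kt.
Required ΔP = (96/5.85)^(1/0.622) = 16.410^1.608 ≈ 89.86 hPa.
P_c ≤ 1007 − 89.86 = 917.14, so the highest integer P_c is 917 hPa.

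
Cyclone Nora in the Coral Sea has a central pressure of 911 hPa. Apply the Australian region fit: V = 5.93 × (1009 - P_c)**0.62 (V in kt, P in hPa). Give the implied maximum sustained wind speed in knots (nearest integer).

102 kt

ΔP = 1009 − 911 = 98 hPa.
98^0.62 ≈ 17.162.
V ≈ 5.93 × 17.162 ≈ 101.8 kt.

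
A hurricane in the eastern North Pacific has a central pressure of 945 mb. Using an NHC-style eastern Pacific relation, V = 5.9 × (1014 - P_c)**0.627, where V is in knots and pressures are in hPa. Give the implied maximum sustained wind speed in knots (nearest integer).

ΔP = 1014 − 945 = 69 mb.
69^0.627 ≈ 14.222.
V ≈ 5.9 × 14.222 ≈ 83.9 kt.

84 kt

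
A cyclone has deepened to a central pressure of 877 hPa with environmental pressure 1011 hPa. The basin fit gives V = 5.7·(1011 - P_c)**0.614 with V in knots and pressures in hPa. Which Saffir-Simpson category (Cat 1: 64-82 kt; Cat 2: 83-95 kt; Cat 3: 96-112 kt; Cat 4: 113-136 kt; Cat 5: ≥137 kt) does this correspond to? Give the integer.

ΔP = 1011 − 877 = 134 hPa.
V ≈ 5.7 × 134^0.614 = 5.7 × 20.23 ≈ 115 kt.
115 kt falls in the Category 4 band.

4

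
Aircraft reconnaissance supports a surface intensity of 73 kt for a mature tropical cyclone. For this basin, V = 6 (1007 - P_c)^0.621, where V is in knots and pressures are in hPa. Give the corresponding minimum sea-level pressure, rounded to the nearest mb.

951 mb

ΔP = (V / 6)^(1/0.621) = (73/6)^1.610.
73/6 = 12.167; 12.167^1.610 ≈ 55.91 mb.
P_c = 1007 − 55.91 = 951.09 ≈ 951 mb.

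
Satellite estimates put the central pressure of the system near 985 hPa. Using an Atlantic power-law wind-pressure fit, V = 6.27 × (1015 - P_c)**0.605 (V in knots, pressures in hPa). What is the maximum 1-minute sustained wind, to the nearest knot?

49 kt

ΔP = 1015 − 985 = 30 hPa.
30^0.605 ≈ 7.828.
V ≈ 6.27 × 7.828 ≈ 49.1 kt.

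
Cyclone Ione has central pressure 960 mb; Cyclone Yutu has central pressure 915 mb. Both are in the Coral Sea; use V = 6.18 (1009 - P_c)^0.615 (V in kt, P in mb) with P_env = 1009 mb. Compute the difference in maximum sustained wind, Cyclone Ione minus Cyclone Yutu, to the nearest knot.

Cyclone Ione: ΔP = 49; V ≈ 6.18 × 49^0.615 ≈ 67.68 kt.
Cyclone Yutu: ΔP = 94; V ≈ 6.18 × 94^0.615 ≈ 101.03 kt.
Difference ≈ 67.68 − 101.03 = -33.35 → -33 kt.

-33 kt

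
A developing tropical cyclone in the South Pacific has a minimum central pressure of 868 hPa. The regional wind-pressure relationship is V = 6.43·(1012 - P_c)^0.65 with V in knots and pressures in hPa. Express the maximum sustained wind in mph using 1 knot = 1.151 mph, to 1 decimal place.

187.2 mph

ΔP = 1012 − 868 = 144 hPa.
V ≈ 6.43 × 144^0.65 = 6.43 × 25.289 ≈ 162.610 kt.
162.610 × 1.151 ≈ 187.16 mph → 187.2 mph.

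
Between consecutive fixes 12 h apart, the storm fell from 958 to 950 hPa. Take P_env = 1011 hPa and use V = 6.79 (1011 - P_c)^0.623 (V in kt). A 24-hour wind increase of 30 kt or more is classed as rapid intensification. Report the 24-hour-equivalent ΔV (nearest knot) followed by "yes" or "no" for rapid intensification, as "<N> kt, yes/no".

V₁: ΔP = 53, V ≈ 6.79 × 53^0.623 ≈ 80.56 kt.
V₂: ΔP = 61, V ≈ 6.79 × 61^0.623 ≈ 87.93 kt.
ΔV over 12 h = 7.37 kt → 24 h equivalent = 7.37 × 24/12 ≈ 14.74 kt.
15 kt < 30 kt ⇒ not rapid intensification.

15 kt, no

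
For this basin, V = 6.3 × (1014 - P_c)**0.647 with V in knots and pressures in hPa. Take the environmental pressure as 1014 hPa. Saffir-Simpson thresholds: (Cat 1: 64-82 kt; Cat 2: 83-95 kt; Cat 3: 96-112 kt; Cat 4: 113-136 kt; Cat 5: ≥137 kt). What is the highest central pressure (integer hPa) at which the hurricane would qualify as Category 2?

Category 2 begins at V = 83 kt.
Required ΔP = (83/6.3)^(1/0.647) = 13.175^1.546 ≈ 53.78 hPa.
P_c ≤ 1014 − 53.78 = 960.22, so the highest integer P_c is 960 hPa.

960 hPa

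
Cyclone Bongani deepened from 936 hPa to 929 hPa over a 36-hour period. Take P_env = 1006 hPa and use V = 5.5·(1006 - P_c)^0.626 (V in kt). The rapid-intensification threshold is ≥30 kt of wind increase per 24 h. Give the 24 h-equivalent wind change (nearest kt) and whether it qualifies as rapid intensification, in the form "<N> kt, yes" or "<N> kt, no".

3 kt, no

V₁: ΔP = 70, V ≈ 5.5 × 70^0.626 ≈ 78.59 kt.
V₂: ΔP = 77, V ≈ 5.5 × 77^0.626 ≈ 83.43 kt.
ΔV over 36 h = 4.84 kt → 24 h equivalent = 4.84 × 24/36 ≈ 3.23 kt.
3 kt < 30 kt ⇒ not rapid intensification.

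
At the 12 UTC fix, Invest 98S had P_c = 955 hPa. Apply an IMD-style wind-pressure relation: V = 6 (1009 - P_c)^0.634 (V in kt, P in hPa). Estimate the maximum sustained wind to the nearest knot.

ΔP = 1009 − 955 = 54 hPa.
54^0.634 ≈ 12.541.
V ≈ 6 × 12.541 ≈ 75.2 kt.

75 kt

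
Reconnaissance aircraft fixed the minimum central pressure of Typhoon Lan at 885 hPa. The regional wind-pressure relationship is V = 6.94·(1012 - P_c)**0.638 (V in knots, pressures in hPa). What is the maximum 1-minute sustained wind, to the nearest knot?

153 kt

ΔP = 1012 − 885 = 127 hPa.
127^0.638 ≈ 21.990.
V ≈ 6.94 × 21.990 ≈ 152.6 kt.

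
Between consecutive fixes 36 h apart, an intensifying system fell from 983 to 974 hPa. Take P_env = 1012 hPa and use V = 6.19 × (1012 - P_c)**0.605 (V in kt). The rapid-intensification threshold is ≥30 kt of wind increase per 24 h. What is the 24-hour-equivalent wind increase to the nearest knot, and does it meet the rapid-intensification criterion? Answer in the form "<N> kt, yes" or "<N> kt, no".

V₁: ΔP = 29, V ≈ 6.19 × 29^0.605 ≈ 47.47 kt.
V₂: ΔP = 38, V ≈ 6.19 × 38^0.605 ≈ 55.91 kt.
ΔV over 36 h = 8.44 kt → 24 h equivalent = 8.44 × 24/36 ≈ 5.63 kt.
6 kt < 30 kt ⇒ not rapid intensification.

6 kt, no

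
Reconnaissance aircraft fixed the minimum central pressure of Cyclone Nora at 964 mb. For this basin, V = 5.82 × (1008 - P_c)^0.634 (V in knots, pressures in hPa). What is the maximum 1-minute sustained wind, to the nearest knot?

ΔP = 1008 − 964 = 44 mb.
44^0.634 ≈ 11.014.
V ≈ 5.82 × 11.014 ≈ 64.1 kt.

64 kt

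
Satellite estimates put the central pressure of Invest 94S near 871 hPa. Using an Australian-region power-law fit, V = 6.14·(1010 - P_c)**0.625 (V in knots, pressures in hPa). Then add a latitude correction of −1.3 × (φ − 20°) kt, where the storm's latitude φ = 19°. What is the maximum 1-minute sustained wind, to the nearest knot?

135 kt

ΔP = 1010 − 871 = 139 hPa.
139^0.625 ≈ 21.847.
V ≈ 6.14 × 21.847 ≈ 134.1 kt.
Latitude correction: −1.3 × (19 − 20) = 1.3 kt.
Corrected V ≈ 135.4 kt → 135 kt.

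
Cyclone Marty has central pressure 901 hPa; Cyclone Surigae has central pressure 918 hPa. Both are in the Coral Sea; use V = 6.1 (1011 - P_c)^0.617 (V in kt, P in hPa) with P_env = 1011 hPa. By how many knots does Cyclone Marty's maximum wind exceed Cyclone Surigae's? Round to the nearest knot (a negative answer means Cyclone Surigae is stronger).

Cyclone Marty: ΔP = 110; V ≈ 6.1 × 110^0.617 ≈ 110.88 kt.
Cyclone Surigae: ΔP = 93; V ≈ 6.1 × 93^0.617 ≈ 99.97 kt.
Difference ≈ 110.88 − 99.97 = 10.91 → 11 kt.

11 kt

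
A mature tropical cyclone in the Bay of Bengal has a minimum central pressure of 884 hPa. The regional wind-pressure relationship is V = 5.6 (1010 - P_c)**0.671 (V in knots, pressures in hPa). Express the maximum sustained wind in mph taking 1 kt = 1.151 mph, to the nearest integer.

ΔP = 1010 − 884 = 126 hPa.
V ≈ 5.6 × 126^0.671 = 5.6 × 25.665 ≈ 143.726 kt.
143.726 × 1.151 ≈ 165.43 mph → 165 mph.

165 mph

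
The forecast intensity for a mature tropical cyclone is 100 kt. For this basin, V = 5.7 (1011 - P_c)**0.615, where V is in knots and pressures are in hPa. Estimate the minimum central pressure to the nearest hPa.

906 hPa

ΔP = (V / 5.7)^(1/0.615) = (100/5.7)^1.626.
100/5.7 = 17.544; 17.544^1.626 ≈ 105.43 hPa.
P_c = 1011 − 105.43 = 905.57 ≈ 906 hPa.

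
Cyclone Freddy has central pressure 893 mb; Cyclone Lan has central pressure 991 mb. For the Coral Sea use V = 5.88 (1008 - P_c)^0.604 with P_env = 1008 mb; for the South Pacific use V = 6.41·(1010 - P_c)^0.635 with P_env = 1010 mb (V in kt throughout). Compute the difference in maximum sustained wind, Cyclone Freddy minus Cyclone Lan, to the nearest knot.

Cyclone Freddy: ΔP = 115; V ≈ 5.88 × 115^0.604 ≈ 103.29 kt.
Cyclone Lan: ΔP = 19; V ≈ 6.41 × 19^0.635 ≈ 41.58 kt.
Difference ≈ 103.29 − 41.58 = 61.71 → 62 kt.

62 kt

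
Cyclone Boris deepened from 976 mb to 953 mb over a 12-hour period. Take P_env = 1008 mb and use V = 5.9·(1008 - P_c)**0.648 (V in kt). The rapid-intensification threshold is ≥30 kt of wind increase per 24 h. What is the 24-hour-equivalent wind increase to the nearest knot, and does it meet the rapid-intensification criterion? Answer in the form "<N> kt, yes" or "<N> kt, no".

V₁: ΔP = 32, V ≈ 5.9 × 32^0.648 ≈ 55.74 kt.
V₂: ΔP = 55, V ≈ 5.9 × 55^0.648 ≈ 79.18 kt.
ΔV over 12 h = 23.44 kt → 24 h equivalent = 23.44 × 24/12 ≈ 46.88 kt.
47 kt ≥ 30 kt ⇒ rapid intensification.

47 kt, yes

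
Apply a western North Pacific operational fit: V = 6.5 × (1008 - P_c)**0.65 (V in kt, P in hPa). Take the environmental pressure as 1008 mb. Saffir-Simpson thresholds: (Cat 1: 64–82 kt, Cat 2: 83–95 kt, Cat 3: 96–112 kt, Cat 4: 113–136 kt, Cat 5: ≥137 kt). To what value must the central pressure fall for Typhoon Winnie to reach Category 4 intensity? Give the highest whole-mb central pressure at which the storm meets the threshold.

927 mb

Category 4 begins at V = 113 kt.
Required ΔP = (113/6.5)^(1/0.65) = 17.385^1.538 ≈ 80.90 mb.
P_c ≤ 1008 − 80.90 = 927.10, so the highest integer P_c is 927 mb.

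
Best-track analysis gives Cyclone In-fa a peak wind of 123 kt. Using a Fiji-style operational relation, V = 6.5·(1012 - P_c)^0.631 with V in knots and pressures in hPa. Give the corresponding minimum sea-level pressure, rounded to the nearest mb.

ΔP = (V / 6.5)^(1/0.631) = (123/6.5)^1.585.
123/6.5 = 18.923; 18.923^1.585 ≈ 105.62 mb.
P_c = 1012 − 105.62 = 906.38 ≈ 906 mb.

906 mb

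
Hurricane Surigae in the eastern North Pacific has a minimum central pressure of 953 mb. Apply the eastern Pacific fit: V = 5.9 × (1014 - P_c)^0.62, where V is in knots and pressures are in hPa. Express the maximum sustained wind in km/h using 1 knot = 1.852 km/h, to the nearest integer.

140 km/h

ΔP = 1014 − 953 = 61 mb.
V ≈ 5.9 × 61^0.62 = 5.9 × 12.791 ≈ 75.467 kt.
75.467 × 1.852 ≈ 139.76 km/h → 140 km/h.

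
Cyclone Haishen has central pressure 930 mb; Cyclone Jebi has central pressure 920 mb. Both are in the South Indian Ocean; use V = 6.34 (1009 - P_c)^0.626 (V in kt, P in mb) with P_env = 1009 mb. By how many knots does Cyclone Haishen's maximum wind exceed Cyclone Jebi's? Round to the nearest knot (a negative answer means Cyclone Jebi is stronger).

-8 kt

Cyclone Haishen: ΔP = 79; V ≈ 6.34 × 79^0.626 ≈ 97.72 kt.
Cyclone Jebi: ΔP = 89; V ≈ 6.34 × 89^0.626 ≈ 105.29 kt.
Difference ≈ 97.72 − 105.29 = -7.57 → -8 kt.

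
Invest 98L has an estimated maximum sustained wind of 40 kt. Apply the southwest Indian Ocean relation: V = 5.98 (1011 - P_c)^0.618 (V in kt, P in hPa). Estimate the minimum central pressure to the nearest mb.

989 mb

ΔP = (V / 5.98)^(1/0.618) = (40/5.98)^1.618.
40/5.98 = 6.689; 6.689^1.618 ≈ 21.65 mb.
P_c = 1011 − 21.65 = 989.35 ≈ 989 mb.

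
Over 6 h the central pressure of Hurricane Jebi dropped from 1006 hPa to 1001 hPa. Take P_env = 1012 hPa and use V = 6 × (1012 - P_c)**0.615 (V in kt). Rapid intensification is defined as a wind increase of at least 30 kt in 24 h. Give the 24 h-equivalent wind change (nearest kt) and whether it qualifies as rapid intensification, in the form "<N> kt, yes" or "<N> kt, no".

V₁: ΔP = 6, V ≈ 6 × 6^0.615 ≈ 18.06 kt.
V₂: ΔP = 11, V ≈ 6 × 11^0.615 ≈ 26.22 kt.
ΔV over 6 h = 8.16 kt → 24 h equivalent = 8.16 × 24/6 ≈ 32.64 kt.
33 kt ≥ 30 kt ⇒ rapid intensification.

33 kt, yes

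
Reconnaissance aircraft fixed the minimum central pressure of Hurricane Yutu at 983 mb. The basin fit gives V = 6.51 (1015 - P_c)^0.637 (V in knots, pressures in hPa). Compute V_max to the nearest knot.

ΔP = 1015 − 983 = 32 mb.
32^0.637 ≈ 9.095.
V ≈ 6.51 × 9.095 ≈ 59.2 kt.

59 kt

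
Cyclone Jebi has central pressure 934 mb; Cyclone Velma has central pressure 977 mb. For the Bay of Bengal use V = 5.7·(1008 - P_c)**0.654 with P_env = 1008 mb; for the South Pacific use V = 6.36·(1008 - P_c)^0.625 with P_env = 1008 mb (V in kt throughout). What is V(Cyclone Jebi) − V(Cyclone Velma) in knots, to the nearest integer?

41 kt

Cyclone Jebi: ΔP = 74; V ≈ 5.7 × 74^0.654 ≈ 95.14 kt.
Cyclone Velma: ΔP = 31; V ≈ 6.36 × 31^0.625 ≈ 54.39 kt.
Difference ≈ 95.14 − 54.39 = 40.75 → 41 kt.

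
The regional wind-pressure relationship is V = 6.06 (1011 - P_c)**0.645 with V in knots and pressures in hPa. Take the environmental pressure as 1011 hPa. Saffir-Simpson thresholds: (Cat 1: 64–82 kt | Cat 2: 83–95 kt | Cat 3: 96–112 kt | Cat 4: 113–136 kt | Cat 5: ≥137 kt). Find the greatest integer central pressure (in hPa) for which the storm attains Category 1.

972 hPa

Category 1 begins at V = 64 kt.
Required ΔP = (64/6.06)^(1/0.645) = 10.561^1.550 ≈ 38.65 hPa.
P_c ≤ 1011 − 38.65 = 972.35, so the highest integer P_c is 972 hPa.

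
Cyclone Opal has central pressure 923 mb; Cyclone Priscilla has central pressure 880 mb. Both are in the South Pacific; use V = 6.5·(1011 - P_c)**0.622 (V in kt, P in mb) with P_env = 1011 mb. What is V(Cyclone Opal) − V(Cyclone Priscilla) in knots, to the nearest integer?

-30 kt

Cyclone Opal: ΔP = 88; V ≈ 6.5 × 88^0.622 ≈ 105.29 kt.
Cyclone Priscilla: ΔP = 131; V ≈ 6.5 × 131^0.622 ≈ 134.85 kt.
Difference ≈ 105.29 − 134.85 = -29.56 → -30 kt.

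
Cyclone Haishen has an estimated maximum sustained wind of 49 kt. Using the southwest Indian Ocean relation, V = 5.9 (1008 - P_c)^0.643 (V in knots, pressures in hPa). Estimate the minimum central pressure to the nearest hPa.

ΔP = (V / 5.9)^(1/0.643) = (49/5.9)^1.555.
49/5.9 = 8.305; 8.305^1.555 ≈ 26.90 hPa.
P_c = 1008 − 26.90 = 981.10 ≈ 981 hPa.

981 hPa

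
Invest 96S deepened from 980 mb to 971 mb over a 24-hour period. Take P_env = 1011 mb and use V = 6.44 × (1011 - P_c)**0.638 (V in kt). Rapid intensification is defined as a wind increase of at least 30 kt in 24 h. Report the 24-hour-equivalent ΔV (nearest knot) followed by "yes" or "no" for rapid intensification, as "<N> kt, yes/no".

10 kt, no

V₁: ΔP = 31, V ≈ 6.44 × 31^0.638 ≈ 57.59 kt.
V₂: ΔP = 40, V ≈ 6.44 × 40^0.638 ≈ 67.76 kt.
ΔV over 24 h = 10.17 kt → 24 h equivalent = 10.17 × 24/24 ≈ 10.17 kt.
10 kt < 30 kt ⇒ not rapid intensification.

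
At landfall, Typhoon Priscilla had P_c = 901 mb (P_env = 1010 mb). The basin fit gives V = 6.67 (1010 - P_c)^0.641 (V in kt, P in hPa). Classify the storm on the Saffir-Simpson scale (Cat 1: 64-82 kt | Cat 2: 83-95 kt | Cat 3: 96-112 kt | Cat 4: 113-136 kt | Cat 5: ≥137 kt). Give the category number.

ΔP = 1010 − 901 = 109 mb.
V ≈ 6.67 × 109^0.641 = 6.67 × 20.23 ≈ 135 kt.
135 kt falls in the Category 4 band.

4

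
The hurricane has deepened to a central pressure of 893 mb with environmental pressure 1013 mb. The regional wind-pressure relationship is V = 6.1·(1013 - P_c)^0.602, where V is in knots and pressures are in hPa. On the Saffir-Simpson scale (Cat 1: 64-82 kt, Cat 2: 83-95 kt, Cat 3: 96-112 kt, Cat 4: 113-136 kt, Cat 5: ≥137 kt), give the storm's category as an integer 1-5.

3

ΔP = 1013 − 893 = 120 mb.
V ≈ 6.1 × 120^0.602 = 6.1 × 17.85 ≈ 109 kt.
109 kt falls in the Category 3 band.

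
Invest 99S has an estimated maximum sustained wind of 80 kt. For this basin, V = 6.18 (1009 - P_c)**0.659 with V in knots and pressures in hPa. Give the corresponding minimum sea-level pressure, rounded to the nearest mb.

960 mb

ΔP = (V / 6.18)^(1/0.659) = (80/6.18)^1.517.
80/6.18 = 12.945; 12.945^1.517 ≈ 48.70 mb.
P_c = 1009 − 48.70 = 960.30 ≈ 960 mb.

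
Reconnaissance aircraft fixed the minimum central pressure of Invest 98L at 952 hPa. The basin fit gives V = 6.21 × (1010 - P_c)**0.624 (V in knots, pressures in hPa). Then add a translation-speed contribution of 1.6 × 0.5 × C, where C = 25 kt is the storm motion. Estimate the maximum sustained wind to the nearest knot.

98 kt

ΔP = 1010 − 952 = 58 hPa.
58^0.624 ≈ 12.600.
V ≈ 6.21 × 12.600 ≈ 78.2 kt.
Translation term: 1.6 × 0.5 × 25 = 20 kt.
Corrected V ≈ 98.2 kt → 98 kt.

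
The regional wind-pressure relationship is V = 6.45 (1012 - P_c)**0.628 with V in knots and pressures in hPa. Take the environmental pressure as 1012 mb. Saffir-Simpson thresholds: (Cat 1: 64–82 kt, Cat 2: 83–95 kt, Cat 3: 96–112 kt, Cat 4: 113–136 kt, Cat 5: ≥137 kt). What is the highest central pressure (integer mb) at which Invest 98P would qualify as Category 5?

Category 5 begins at V = 137 kt.
Required ΔP = (137/6.45)^(1/0.628) = 21.240^1.592 ≈ 129.81 mb.
P_c ≤ 1012 − 129.81 = 882.19, so the highest integer P_c is 882 mb.

882 mb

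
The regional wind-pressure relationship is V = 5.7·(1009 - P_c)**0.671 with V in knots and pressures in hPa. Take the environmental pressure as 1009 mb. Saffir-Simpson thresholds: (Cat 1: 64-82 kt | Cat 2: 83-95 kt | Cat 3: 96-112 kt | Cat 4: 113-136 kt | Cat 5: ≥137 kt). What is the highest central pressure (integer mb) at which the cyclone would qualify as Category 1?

972 mb

Category 1 begins at V = 64 kt.
Required ΔP = (64/5.7)^(1/0.671) = 11.228^1.490 ≈ 36.75 mb.
P_c ≤ 1009 − 36.75 = 972.25, so the highest integer P_c is 972 mb.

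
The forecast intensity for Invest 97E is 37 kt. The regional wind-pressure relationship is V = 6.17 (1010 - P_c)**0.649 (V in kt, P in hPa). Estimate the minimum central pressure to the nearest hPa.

994 hPa

ΔP = (V / 6.17)^(1/0.649) = (37/6.17)^1.541.
37/6.17 = 5.997; 5.997^1.541 ≈ 15.80 hPa.
P_c = 1010 − 15.80 = 994.20 ≈ 994 hPa.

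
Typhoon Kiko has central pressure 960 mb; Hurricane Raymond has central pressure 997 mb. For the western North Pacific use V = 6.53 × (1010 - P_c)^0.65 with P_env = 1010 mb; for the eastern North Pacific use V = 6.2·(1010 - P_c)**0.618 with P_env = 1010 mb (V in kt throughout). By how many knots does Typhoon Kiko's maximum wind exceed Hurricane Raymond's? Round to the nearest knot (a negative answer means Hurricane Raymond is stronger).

53 kt

Typhoon Kiko: ΔP = 50; V ≈ 6.53 × 50^0.65 ≈ 83.03 kt.
Hurricane Raymond: ΔP = 13; V ≈ 6.2 × 13^0.618 ≈ 30.26 kt.
Difference ≈ 83.03 − 30.26 = 52.77 → 53 kt.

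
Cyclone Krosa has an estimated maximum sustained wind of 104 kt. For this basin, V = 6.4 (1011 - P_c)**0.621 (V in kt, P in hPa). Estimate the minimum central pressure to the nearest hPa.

ΔP = (V / 6.4)^(1/0.621) = (104/6.4)^1.610.
104/6.4 = 16.250; 16.250^1.610 ≈ 89.09 hPa.
P_c = 1011 − 89.09 = 921.91 ≈ 922 hPa.

922 hPa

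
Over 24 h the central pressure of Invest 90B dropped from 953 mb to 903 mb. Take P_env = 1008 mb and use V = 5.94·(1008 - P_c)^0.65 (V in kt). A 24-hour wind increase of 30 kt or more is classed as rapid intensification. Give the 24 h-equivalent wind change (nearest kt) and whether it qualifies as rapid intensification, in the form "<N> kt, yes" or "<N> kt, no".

42 kt, yes

V₁: ΔP = 55, V ≈ 5.94 × 55^0.65 ≈ 80.36 kt.
V₂: ΔP = 105, V ≈ 5.94 × 105^0.65 ≈ 122.34 kt.
ΔV over 24 h = 41.98 kt → 24 h equivalent = 41.98 × 24/24 ≈ 41.98 kt.
42 kt ≥ 30 kt ⇒ rapid intensification.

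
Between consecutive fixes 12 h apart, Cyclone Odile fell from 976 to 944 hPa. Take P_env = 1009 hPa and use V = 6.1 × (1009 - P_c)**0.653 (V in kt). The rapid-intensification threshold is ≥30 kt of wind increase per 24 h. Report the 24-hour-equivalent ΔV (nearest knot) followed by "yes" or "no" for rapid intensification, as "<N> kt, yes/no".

67 kt, yes

V₁: ΔP = 33, V ≈ 6.1 × 33^0.653 ≈ 59.83 kt.
V₂: ΔP = 65, V ≈ 6.1 × 65^0.653 ≈ 93.15 kt.
ΔV over 12 h = 33.32 kt → 24 h equivalent = 33.32 × 24/12 ≈ 66.64 kt.
67 kt ≥ 30 kt ⇒ rapid intensification.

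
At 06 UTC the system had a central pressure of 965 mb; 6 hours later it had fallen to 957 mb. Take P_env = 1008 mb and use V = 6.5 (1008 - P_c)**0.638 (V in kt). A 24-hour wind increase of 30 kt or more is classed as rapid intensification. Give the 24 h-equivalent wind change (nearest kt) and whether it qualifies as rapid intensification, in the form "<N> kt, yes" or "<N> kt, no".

V₁: ΔP = 43, V ≈ 6.5 × 43^0.638 ≈ 71.63 kt.
V₂: ΔP = 51, V ≈ 6.5 × 51^0.638 ≈ 79.86 kt.
ΔV over 6 h = 8.23 kt → 24 h equivalent = 8.23 × 24/6 ≈ 32.92 kt.
33 kt ≥ 30 kt ⇒ rapid intensification.

33 kt, yes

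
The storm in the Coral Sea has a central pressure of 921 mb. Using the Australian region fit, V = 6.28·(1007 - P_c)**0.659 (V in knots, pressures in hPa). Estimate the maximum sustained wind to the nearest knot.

118 kt

ΔP = 1007 − 921 = 86 mb.
86^0.659 ≈ 18.829.
V ≈ 6.28 × 18.829 ≈ 118.2 kt.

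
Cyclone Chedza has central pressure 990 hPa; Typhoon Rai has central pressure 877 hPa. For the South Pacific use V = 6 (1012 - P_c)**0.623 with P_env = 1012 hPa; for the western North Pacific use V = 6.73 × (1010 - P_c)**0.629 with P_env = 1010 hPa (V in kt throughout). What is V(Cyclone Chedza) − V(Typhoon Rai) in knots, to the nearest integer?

-105 kt

Cyclone Chedza: ΔP = 22; V ≈ 6 × 22^0.623 ≈ 41.16 kt.
Typhoon Rai: ΔP = 133; V ≈ 6.73 × 133^0.629 ≈ 145.85 kt.
Difference ≈ 41.16 − 145.85 = -104.69 → -105 kt.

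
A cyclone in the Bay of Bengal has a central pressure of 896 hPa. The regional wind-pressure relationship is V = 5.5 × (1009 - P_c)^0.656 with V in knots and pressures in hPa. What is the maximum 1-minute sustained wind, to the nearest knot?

122 kt

ΔP = 1009 − 896 = 113 hPa.
113^0.656 ≈ 22.224.
V ≈ 5.5 × 22.224 ≈ 122.2 kt.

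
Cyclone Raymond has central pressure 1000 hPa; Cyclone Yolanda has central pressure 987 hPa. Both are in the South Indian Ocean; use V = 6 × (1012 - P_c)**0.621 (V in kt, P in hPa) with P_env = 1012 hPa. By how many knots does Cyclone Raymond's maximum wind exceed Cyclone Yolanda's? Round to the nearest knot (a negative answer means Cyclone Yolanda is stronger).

-16 kt

Cyclone Raymond: ΔP = 12; V ≈ 6 × 12^0.621 ≈ 28.08 kt.
Cyclone Yolanda: ΔP = 25; V ≈ 6 × 25^0.621 ≈ 44.29 kt.
Difference ≈ 28.08 − 44.29 = -16.21 → -16 kt.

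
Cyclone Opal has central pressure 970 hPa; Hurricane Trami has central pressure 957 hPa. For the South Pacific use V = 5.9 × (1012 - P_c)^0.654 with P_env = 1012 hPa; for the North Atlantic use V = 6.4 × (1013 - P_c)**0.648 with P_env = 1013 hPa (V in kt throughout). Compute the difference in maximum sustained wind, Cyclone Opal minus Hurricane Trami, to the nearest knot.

-19 kt

Cyclone Opal: ΔP = 42; V ≈ 5.9 × 42^0.654 ≈ 67.99 kt.
Hurricane Trami: ΔP = 56; V ≈ 6.4 × 56^0.648 ≈ 86.90 kt.
Difference ≈ 67.99 − 86.90 = -18.91 → -19 kt.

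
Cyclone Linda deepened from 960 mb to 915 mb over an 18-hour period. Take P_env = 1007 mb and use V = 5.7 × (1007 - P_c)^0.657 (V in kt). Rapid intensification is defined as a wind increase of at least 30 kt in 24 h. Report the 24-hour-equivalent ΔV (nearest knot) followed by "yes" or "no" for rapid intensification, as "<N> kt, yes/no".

53 kt, yes

V₁: ΔP = 47, V ≈ 5.7 × 47^0.657 ≈ 71.52 kt.
V₂: ΔP = 92, V ≈ 5.7 × 92^0.657 ≈ 111.19 kt.
ΔV over 18 h = 39.67 kt → 24 h equivalent = 39.67 × 24/18 ≈ 52.89 kt.
53 kt ≥ 30 kt ⇒ rapid intensification.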